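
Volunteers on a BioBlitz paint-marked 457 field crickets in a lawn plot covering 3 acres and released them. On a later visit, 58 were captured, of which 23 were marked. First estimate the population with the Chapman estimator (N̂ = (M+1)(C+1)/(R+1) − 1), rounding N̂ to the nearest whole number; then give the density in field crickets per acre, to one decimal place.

density ≈ 375.0 field crickets per acre

N̂ = 458·59/24 − 1 = 27022/24 − 1 ≈ 1124.9 → 1125
Density = N̂ / area = 1125 / 3 = 375.0 per acre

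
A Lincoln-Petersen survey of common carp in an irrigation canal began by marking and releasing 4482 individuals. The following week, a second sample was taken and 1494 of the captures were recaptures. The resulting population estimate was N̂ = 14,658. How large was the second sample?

C = 4886

From N = M·C/R: C = N·R / M = 14658·1494 / 4482 = 21899052 / 4482 = 4886.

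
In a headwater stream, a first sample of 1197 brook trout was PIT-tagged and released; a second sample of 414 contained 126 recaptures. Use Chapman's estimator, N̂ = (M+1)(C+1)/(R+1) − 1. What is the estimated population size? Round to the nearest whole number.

N ≈ 3914

N̂ = (1197+1)(414+1)/(126+1) − 1 = 1198·415/127 − 1
= 497170/127 − 1 ≈ 3914.7 − 1 ≈ 3913.7 → 3914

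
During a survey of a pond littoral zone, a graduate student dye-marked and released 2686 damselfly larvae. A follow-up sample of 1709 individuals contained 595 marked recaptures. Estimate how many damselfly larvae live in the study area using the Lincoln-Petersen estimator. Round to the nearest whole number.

N ≈ 7715

The marked fraction in the recapture sample should equal the marked fraction in the population: 595/1709 = 2686/N.
N = (2686 × 1709) / 595 = 4590374 / 595 ≈ 7714.9 → 7715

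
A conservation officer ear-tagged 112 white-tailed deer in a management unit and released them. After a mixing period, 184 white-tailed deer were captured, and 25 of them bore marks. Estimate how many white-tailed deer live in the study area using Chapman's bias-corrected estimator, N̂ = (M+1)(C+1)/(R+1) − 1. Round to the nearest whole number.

N ≈ 803

N̂ = (112+1)(184+1)/(25+1) − 1 = 113·185/26 − 1
= 20905/26 − 1 ≈ 804.0 − 1 ≈ 803.0 → 803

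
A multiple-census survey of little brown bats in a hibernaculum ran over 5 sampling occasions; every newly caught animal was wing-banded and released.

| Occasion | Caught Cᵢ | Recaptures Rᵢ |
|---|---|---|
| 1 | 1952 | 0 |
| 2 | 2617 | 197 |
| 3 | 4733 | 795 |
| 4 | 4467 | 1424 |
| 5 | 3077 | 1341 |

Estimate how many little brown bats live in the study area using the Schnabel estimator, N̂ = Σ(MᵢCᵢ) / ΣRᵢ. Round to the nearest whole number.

Marked at large before each occasion: Mᵢ = Σⱼ<ᵢ (Cⱼ − Rⱼ) → M1=0, M2=1952, M3=4372, M4=8310, M5=11353
Σ MᵢCᵢ = 0·1952 + 1952·2617 + 4372·4733 + 8310·4467 + 11353·3077 = 0 + 5108384 + 20692676 + 37120770 + 34933181 = 97855011
Σ Rᵢ = 0 + 197 + 795 + 1424 + 1341 = 3757
N̂ = 97855011 / 3757 ≈ 26046.1 → 26046

N ≈ 26,046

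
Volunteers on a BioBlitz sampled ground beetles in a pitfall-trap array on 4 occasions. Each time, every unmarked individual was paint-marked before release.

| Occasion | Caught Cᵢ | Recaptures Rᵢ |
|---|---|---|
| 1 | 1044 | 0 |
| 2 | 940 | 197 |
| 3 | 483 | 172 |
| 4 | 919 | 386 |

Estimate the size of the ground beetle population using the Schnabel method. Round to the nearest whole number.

Marked at large before each occasion: Mᵢ = Σⱼ<ᵢ (Cⱼ − Rⱼ) → M1=0, M2=1044, M3=1787, M4=2098
Σ MᵢCᵢ = 0·1044 + 1044·940 + 1787·483 + 2098·919 = 0 + 981360 + 863121 + 1928062 = 3772543
Σ Rᵢ = 0 + 197 + 172 + 386 = 755
N̂ = 3772543 / 755 ≈ 4996.7 → 4997

N ≈ 4997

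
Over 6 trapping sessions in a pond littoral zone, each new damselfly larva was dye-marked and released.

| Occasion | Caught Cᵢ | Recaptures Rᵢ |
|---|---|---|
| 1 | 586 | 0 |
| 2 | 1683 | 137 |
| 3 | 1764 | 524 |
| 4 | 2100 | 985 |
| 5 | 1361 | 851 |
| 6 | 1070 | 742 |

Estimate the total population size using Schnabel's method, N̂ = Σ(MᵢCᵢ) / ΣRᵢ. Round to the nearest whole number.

Marked at large before each occasion: Mᵢ = Σⱼ<ᵢ (Cⱼ − Rⱼ) → M1=0, M2=586, M3=2132, M4=3372, M5=4487, M6=4997
Σ MᵢCᵢ = 0·586 + 586·1683 + 2132·1764 + 3372·2100 + 4487·1361 + 4997·1070 = 0 + 986238 + 3760848 + 7081200 + 6106807 + 5346790 = 23281883
Σ Rᵢ = 0 + 137 + 524 + 985 + 851 + 742 = 3239
N̂ = 23281883 / 3239 ≈ 7188.0 → 7188

N ≈ 7188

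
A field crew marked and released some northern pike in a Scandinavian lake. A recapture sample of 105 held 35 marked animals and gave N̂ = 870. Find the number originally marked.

From N = M·C/R: M = N·R / C = 870·35 / 105 = 30450 / 105 = 290.

M = 290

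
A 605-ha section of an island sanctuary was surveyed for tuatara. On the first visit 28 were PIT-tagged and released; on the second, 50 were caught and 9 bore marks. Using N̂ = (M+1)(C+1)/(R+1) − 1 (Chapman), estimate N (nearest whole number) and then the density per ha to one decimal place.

N̂ = 29·51/10 − 1 = 1479/10 − 1 ≈ 146.9 → 147
Density = N̂ / area = 147 / 605 ≈ 0.24 → 0.2 per ha

density ≈ 0.2 tuatara per ha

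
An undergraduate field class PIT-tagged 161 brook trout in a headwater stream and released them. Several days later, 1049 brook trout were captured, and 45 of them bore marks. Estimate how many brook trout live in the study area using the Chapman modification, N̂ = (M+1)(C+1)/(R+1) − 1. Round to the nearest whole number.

N ≈ 3697

N̂ = (161+1)(1049+1)/(45+1) − 1 = 162·1050/46 − 1
= 170100/46 − 1 ≈ 3697.8 − 1 ≈ 3696.8 → 3697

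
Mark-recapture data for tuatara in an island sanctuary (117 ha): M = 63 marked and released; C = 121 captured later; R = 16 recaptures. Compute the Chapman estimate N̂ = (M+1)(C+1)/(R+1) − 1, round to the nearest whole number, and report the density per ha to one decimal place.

N̂ = 64·122/17 − 1 = 7808/17 − 1 ≈ 458.3 → 458
Density = N̂ / area = 458 / 117 ≈ 3.91 → 3.9 per ha

density ≈ 3.9 tuatara per ha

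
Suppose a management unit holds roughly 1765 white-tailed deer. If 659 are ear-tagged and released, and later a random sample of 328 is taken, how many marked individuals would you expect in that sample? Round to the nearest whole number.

expected recaptures ≈ 122

Expected recaptures E[R] = M·C / N.
E[R] = 659 × 328 / 1765 = 216152 / 1765 ≈ 122.47 → 122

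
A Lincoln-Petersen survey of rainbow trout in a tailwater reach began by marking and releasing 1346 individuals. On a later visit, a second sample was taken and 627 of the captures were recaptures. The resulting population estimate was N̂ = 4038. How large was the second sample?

C = 1881

From N = M·C/R: C = N·R / M = 4038·627 / 1346 = 2531826 / 1346 = 1881.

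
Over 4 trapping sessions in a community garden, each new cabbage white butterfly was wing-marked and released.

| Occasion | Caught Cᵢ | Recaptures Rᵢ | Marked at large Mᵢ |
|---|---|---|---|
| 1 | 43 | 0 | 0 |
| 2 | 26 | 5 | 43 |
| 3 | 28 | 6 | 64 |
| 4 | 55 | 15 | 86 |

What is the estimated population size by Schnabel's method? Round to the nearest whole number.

N ≈ 294

Σ MᵢCᵢ = 0·43 + 43·26 + 64·28 + 86·55 = 0 + 1118 + 1792 + 4730 = 7640
Σ Rᵢ = 0 + 5 + 6 + 15 = 26
N̂ = 7640 / 26 ≈ 293.8 → 294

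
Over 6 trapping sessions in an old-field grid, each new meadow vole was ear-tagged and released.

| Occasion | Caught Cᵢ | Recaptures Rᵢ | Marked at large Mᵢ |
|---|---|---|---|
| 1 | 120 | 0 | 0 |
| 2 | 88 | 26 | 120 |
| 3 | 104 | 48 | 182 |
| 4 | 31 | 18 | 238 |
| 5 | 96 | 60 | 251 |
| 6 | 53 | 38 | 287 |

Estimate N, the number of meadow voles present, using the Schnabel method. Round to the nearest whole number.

Σ MᵢCᵢ = 0·120 + 120·88 + 182·104 + 238·31 + 251·96 + 287·53 = 0 + 10560 + 18928 + 7378 + 24096 + 15211 = 76173
Σ Rᵢ = 0 + 26 + 48 + 18 + 60 + 38 = 190
N̂ = 76173 / 190 ≈ 400.9 → 401

N ≈ 401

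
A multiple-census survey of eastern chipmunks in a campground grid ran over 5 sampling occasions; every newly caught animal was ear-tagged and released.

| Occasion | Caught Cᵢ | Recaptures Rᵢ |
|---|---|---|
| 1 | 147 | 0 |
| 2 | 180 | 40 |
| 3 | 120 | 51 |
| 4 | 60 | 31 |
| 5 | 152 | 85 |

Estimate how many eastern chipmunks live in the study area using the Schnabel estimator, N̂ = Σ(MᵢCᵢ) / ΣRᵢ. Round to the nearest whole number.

Marked at large before each occasion: Mᵢ = Σⱼ<ᵢ (Cⱼ − Rⱼ) → M1=0, M2=147, M3=287, M4=356, M5=385
Σ MᵢCᵢ = 0·147 + 147·180 + 287·120 + 356·60 + 385·152 = 0 + 26460 + 34440 + 21360 + 58520 = 140780
Σ Rᵢ = 0 + 40 + 51 + 31 + 85 = 207
N̂ = 140780 / 207 ≈ 680.1 → 680

N ≈ 680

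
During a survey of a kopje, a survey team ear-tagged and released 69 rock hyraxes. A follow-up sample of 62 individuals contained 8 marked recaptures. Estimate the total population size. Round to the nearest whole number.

If marked individuals mix randomly, R/C ≈ M/N, giving N ≈ M·C/R.
N = (69 × 62) / 8 = 4278 / 8 ≈ 534.8 → 535

N ≈ 535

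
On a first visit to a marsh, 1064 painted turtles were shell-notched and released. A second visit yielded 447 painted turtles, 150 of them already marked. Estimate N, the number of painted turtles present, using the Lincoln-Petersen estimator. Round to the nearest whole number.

N ≈ 3171

The marked fraction in the recapture sample should equal the marked fraction in the population: 150/447 = 1064/N.
N = (1064 × 447) / 150 = 475608 / 150 ≈ 3170.7 → 3171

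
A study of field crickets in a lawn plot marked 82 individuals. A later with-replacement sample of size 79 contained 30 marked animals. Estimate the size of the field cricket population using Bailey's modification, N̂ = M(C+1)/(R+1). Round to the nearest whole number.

N̂ = 82·(79+1)/(30+1) = 82·80/31 = 6560/31 ≈ 211.6 → 212

N ≈ 212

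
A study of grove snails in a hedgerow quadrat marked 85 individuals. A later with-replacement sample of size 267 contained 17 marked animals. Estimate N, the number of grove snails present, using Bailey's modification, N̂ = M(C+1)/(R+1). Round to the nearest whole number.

N ≈ 1266

N̂ = 85·(267+1)/(17+1) = 85·268/18 = 22780/18 ≈ 1265.6 → 1266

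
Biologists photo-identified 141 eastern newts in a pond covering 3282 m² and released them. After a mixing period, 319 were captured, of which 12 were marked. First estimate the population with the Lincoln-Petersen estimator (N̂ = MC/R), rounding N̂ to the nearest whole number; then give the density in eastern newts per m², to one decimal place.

N̂ = 141·319/12 = 44979/12 ≈ 3748.2 → 3748
Density = N̂ / area = 3748 / 3282 ≈ 1.14 → 1.1 per m²

density ≈ 1.1 eastern newts per m²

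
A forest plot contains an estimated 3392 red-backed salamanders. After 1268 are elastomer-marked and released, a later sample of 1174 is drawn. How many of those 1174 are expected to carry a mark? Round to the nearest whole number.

expected recaptures ≈ 439

The marked fraction of the population is 1268/3392, so in a sample of 1174 expect C·(M/N) marked.
E[R] = 1268 × 1174 / 3392 = 1488632 / 3392 ≈ 438.9 → 439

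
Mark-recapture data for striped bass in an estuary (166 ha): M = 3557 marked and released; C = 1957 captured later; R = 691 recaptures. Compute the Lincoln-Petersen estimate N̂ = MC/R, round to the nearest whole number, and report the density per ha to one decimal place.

N̂ = 3557·1957/691 = 6961049/691 ≈ 10073.9 → 10074
Density = N̂ / area = 10074 / 166 ≈ 60.69 → 60.7 per ha

density ≈ 60.7 striped bass per ha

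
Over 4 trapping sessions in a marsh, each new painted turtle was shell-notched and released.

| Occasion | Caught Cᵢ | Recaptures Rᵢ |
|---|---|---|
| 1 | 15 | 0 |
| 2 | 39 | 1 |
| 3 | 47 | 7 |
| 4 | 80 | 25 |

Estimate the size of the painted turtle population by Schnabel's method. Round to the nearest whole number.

Marked at large before each occasion: Mᵢ = Σⱼ<ᵢ (Cⱼ − Rⱼ) → M1=0, M2=15, M3=53, M4=93
Σ MᵢCᵢ = 0·15 + 15·39 + 53·47 + 93·80 = 0 + 585 + 2491 + 7440 = 10516
Σ Rᵢ = 0 + 1 + 7 + 25 = 33
N̂ = 10516 / 33 ≈ 318.7 → 319

N ≈ 319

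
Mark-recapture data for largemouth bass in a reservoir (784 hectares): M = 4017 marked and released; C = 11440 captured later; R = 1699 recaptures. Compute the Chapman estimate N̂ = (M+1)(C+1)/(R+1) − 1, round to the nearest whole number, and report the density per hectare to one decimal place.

N̂ = 4018·11441/1700 − 1 = 45969938/1700 − 1 ≈ 27040.1 → 27040
Density = N̂ / area = 27040 / 784 ≈ 34.49 → 34.5 per hectare

density ≈ 34.5 largemouth bass per hectare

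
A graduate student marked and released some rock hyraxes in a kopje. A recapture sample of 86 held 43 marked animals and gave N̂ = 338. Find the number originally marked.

M = 169

From N = M·C/R: M = N·R / C = 338·43 / 86 = 14534 / 86 = 169.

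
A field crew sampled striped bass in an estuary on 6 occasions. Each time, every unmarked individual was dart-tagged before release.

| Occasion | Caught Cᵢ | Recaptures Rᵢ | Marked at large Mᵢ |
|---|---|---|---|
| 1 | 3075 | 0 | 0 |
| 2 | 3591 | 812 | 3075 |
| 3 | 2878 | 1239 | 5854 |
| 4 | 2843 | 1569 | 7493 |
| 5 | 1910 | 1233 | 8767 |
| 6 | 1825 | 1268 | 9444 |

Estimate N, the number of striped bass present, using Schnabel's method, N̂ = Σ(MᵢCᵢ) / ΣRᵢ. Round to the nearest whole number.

Σ MᵢCᵢ = 0·3075 + 3075·3591 + 5854·2878 + 7493·2843 + 8767·1910 + 9444·1825 = 0 + 11042325 + 16847812 + 21302599 + 16744970 + 17235300 = 83173006
Σ Rᵢ = 0 + 812 + 1239 + 1569 + 1233 + 1268 = 6121
N̂ = 83173006 / 6121 ≈ 13588.1 → 13588

N ≈ 13,588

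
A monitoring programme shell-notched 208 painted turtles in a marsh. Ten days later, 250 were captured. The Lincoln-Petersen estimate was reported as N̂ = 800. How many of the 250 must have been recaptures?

From N = M·C/R: R = M·C / N = 208·250 / 800 = 52000 / 800 = 65.

R = 65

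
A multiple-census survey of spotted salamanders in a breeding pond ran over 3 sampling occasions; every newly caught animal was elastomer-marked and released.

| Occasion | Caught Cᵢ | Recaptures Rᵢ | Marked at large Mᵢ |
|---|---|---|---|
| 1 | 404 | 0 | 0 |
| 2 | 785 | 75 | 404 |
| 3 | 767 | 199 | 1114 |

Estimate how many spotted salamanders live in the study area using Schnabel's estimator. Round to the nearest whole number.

N ≈ 4276

Σ MᵢCᵢ = 0·404 + 404·785 + 1114·767 = 0 + 317140 + 854438 = 1171578
Σ Rᵢ = 0 + 75 + 199 = 274
N̂ = 1171578 / 274 ≈ 4275.8 → 4276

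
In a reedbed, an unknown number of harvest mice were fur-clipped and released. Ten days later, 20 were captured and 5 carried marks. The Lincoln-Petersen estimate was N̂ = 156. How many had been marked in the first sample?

From N = M·C/R: M = N·R / C = 156·5 / 20 = 780 / 20 = 39.

M = 39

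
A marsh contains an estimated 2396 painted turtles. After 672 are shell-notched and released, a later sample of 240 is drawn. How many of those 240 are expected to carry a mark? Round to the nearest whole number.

The marked fraction of the population is 672/2396, so in a sample of 240 expect C·(M/N) marked.
E[R] = 672 × 240 / 2396 = 161280 / 2396 ≈ 67.3 → 67

expected recaptures ≈ 67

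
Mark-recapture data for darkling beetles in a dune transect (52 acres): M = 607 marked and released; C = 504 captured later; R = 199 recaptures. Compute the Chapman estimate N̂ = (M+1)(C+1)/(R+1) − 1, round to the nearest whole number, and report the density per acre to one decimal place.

density ≈ 29.5 darkling beetles per acre

N̂ = 608·505/200 − 1 = 307040/200 − 1 ≈ 1534.2 → 1534
Density = N̂ / area = 1534 / 52 ≈ 29.50 → 29.5 per acre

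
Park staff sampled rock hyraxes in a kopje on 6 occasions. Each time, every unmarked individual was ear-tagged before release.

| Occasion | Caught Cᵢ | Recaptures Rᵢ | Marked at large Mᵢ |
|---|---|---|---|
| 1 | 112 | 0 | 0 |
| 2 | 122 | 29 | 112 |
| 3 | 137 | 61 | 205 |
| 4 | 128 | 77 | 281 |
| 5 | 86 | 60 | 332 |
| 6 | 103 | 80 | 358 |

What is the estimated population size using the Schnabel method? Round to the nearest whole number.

Σ MᵢCᵢ = 0·112 + 112·122 + 205·137 + 281·128 + 332·86 + 358·103 = 0 + 13664 + 28085 + 35968 + 28552 + 36874 = 143143
Σ Rᵢ = 0 + 29 + 61 + 77 + 60 + 80 = 307
N̂ = 143143 / 307 ≈ 466.3 → 466

N ≈ 466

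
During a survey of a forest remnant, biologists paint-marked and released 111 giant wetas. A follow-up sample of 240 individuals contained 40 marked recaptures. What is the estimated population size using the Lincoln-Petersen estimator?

N = (111 × 240) / 40 = 26640 / 40 = 666

N = 666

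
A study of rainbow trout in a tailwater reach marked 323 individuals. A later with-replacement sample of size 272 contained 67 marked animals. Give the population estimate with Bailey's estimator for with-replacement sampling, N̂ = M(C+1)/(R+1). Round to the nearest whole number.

N ≈ 1297

N̂ = 323·(272+1)/(67+1) = 323·273/68 = 88179/68 ≈ 1296.8 → 1297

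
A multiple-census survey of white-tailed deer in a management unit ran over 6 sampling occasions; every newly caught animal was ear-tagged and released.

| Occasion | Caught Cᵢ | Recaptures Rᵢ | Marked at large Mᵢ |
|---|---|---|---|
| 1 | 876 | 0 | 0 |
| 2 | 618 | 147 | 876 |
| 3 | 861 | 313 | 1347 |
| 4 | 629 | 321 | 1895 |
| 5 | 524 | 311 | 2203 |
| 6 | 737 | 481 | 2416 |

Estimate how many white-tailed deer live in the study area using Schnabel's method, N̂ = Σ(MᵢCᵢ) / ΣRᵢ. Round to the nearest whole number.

N ≈ 3705

Σ MᵢCᵢ = 0·876 + 876·618 + 1347·861 + 1895·629 + 2203·524 + 2416·737 = 0 + 541368 + 1159767 + 1191955 + 1154372 + 1780592 = 5828054
Σ Rᵢ = 0 + 147 + 313 + 321 + 311 + 481 = 1573
N̂ = 5828054 / 1573 ≈ 3705.1 → 3705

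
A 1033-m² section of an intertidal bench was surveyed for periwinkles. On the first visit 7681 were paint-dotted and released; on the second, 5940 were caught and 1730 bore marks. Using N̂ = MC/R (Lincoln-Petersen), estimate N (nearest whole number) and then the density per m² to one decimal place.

N̂ = 7681·5940/1730 = 45625140/1730 ≈ 26372.9 → 26373
Density = N̂ / area = 26373 / 1033 ≈ 25.53 → 25.5 per m²

density ≈ 25.5 periwinkles per m²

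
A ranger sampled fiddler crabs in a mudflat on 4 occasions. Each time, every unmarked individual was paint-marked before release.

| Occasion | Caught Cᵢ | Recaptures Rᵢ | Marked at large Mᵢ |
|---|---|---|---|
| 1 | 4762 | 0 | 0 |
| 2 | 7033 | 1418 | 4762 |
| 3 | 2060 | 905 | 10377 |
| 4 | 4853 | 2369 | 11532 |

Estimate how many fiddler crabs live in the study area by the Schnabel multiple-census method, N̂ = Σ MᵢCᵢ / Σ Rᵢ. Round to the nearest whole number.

Σ MᵢCᵢ = 0·4762 + 4762·7033 + 10377·2060 + 11532·4853 = 0 + 33491146 + 21376620 + 55964796 = 110832562
Σ Rᵢ = 0 + 1418 + 905 + 2369 = 4692
N̂ = 110832562 / 4692 ≈ 23621.6 → 23622

N ≈ 23,622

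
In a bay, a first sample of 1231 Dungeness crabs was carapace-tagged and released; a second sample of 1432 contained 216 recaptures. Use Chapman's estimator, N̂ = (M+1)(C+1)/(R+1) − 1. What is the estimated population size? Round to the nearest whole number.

N ≈ 8135

N̂ = (1231+1)(1432+1)/(216+1) − 1 = 1232·1433/217 − 1
= 1765456/217 − 1 ≈ 8135.7 − 1 ≈ 8134.7 → 8135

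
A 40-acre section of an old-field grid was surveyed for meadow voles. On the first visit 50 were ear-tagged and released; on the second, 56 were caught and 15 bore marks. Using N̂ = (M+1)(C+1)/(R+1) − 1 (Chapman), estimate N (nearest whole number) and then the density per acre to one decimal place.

N̂ = 51·57/16 − 1 = 2907/16 − 1 ≈ 180.7 → 181
Density = N̂ / area = 181 / 40 ≈ 4.53 → 4.5 per acre

density ≈ 4.5 meadow voles per acre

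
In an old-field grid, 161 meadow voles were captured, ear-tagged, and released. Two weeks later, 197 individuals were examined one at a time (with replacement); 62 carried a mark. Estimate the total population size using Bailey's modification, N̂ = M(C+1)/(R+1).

N = 506

N̂ = 161·(197+1)/(62+1) = 161·198/63 = 31878/63 = 506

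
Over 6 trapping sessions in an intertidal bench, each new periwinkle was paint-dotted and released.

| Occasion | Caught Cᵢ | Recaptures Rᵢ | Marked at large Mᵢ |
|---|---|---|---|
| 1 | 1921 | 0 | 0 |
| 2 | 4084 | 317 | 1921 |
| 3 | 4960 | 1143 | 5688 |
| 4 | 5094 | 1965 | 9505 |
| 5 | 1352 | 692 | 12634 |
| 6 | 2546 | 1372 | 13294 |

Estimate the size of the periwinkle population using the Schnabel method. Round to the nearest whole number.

Σ MᵢCᵢ = 0·1921 + 1921·4084 + 5688·4960 + 9505·5094 + 12634·1352 + 13294·2546 = 0 + 7845364 + 28212480 + 48418470 + 17081168 + 33846524 = 135404006
Σ Rᵢ = 0 + 317 + 1143 + 1965 + 692 + 1372 = 5489
N̂ = 135404006 / 5489 ≈ 24668.2 → 24668

N ≈ 24,668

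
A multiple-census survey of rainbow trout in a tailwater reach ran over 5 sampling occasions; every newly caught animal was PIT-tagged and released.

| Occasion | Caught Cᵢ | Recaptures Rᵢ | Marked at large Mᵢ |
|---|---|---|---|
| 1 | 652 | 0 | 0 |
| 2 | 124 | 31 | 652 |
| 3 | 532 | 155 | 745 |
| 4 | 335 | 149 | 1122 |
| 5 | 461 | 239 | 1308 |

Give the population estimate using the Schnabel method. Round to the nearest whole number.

N ≈ 2537

Σ MᵢCᵢ = 0·652 + 652·124 + 745·532 + 1122·335 + 1308·461 = 0 + 80848 + 396340 + 375870 + 602988 = 1456046
Σ Rᵢ = 0 + 31 + 155 + 149 + 239 = 574
N̂ = 1456046 / 574 ≈ 2536.7 → 2537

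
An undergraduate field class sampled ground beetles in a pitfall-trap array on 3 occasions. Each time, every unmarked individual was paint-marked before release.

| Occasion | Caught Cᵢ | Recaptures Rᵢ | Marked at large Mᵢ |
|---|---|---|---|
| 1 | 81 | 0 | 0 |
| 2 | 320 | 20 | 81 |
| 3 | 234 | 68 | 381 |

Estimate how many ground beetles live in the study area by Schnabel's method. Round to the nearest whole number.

N ≈ 1308

Σ MᵢCᵢ = 0·81 + 81·320 + 381·234 = 0 + 25920 + 89154 = 115074
Σ Rᵢ = 0 + 20 + 68 = 88
N̂ = 115074 / 88 ≈ 1307.7 → 1308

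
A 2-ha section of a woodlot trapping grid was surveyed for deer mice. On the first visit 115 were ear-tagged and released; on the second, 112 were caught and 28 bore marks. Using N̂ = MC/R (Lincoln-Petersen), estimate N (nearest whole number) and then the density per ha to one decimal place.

density ≈ 230.0 deer mice per ha

N̂ = 115·112/28 = 12880/28 = 460
Density = N̂ / area = 460 / 2 = 230.0 per ha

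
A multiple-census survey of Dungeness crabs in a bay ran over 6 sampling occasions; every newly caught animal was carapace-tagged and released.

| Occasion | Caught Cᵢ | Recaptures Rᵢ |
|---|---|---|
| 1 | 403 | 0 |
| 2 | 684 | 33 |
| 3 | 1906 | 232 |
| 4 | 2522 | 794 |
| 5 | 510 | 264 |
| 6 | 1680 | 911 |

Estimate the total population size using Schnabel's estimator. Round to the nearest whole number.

N ≈ 8656

Marked at large before each occasion: Mᵢ = Σⱼ<ᵢ (Cⱼ − Rⱼ) → M1=0, M2=403, M3=1054, M4=2728, M5=4456, M6=4702
Σ MᵢCᵢ = 0·403 + 403·684 + 1054·1906 + 2728·2522 + 4456·510 + 4702·1680 = 0 + 275652 + 2008924 + 6880016 + 2272560 + 7899360 = 19336512
Σ Rᵢ = 0 + 33 + 232 + 794 + 264 + 911 = 2234
N̂ = 19336512 / 2234 ≈ 8655.6 → 8656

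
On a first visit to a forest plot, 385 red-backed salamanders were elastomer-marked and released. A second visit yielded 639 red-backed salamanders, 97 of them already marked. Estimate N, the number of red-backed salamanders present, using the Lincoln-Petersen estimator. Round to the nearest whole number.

N = (385 × 639) / 97 = 246015 / 97 ≈ 2536.2 → 2536

N ≈ 2536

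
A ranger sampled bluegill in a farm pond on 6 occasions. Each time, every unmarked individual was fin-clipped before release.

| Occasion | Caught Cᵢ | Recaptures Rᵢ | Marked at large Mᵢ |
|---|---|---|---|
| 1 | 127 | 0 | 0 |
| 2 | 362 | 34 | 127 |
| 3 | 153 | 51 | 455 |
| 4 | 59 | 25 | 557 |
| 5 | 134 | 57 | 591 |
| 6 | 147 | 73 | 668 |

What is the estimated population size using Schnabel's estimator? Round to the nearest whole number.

N ≈ 1358

Σ MᵢCᵢ = 0·127 + 127·362 + 455·153 + 557·59 + 591·134 + 668·147 = 0 + 45974 + 69615 + 32863 + 79194 + 98196 = 325842
Σ Rᵢ = 0 + 34 + 51 + 25 + 57 + 73 = 240
N̂ = 325842 / 240 ≈ 1357.7 → 1358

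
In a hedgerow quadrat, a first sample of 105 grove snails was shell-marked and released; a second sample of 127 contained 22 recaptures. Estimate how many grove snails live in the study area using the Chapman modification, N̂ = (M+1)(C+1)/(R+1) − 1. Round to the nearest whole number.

N̂ = (105+1)(127+1)/(22+1) − 1 = 106·128/23 − 1
= 13568/23 − 1 ≈ 589.9 − 1 ≈ 588.9 → 589

N ≈ 589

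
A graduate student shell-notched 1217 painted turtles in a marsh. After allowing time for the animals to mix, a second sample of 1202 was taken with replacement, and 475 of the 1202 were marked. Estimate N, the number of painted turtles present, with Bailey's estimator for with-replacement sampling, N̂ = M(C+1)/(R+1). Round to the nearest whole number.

N̂ = 1217·(1202+1)/(475+1) = 1217·1203/476 = 1464051/476 ≈ 3075.7 → 3076

N ≈ 3076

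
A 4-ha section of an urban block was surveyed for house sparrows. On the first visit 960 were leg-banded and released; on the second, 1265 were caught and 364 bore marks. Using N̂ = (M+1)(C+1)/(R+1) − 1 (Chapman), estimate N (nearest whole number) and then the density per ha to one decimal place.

N̂ = 961·1266/365 − 1 = 1216626/365 − 1 ≈ 3332.2 → 3332
Density = N̂ / area = 3332 / 4 = 833.0 per ha

density ≈ 833.0 house sparrows per ha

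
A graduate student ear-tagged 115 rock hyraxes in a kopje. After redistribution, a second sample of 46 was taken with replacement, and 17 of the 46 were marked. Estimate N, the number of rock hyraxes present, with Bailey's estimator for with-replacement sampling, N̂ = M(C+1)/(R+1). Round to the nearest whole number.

N ≈ 300

N̂ = 115·(46+1)/(17+1) = 115·47/18 = 5405/18 ≈ 300.3 → 300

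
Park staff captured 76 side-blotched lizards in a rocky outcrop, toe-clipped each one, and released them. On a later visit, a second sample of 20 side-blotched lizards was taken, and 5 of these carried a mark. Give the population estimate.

N = 304

The marked fraction in the recapture sample should equal the marked fraction in the population: 5/20 = 76/N.
N = (76 × 20) / 5 = 1520 / 5 = 304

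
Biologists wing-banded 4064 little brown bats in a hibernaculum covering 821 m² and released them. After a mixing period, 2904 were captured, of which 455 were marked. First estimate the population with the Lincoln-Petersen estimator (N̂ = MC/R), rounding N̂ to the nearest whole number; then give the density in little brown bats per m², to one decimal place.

density ≈ 31.6 little brown bats per m²

N̂ = 4064·2904/455 = 11801856/455 ≈ 25938.1 → 25938
Density = N̂ / area = 25938 / 821 ≈ 31.59 → 31.6 per m²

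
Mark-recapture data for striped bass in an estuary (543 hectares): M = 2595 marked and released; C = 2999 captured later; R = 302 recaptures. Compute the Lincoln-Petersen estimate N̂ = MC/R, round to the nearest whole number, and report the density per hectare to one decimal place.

density ≈ 47.5 striped bass per hectare

N̂ = 2595·2999/302 = 7782405/302 ≈ 25769.6 → 25770
Density = N̂ / area = 25770 / 543 ≈ 47.46 → 47.5 per hectare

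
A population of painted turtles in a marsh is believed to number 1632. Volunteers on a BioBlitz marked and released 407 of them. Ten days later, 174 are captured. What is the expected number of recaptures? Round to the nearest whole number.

expected recaptures ≈ 43

The marked fraction of the population is 407/1632, so in a sample of 174 expect C·(M/N) marked.
E[R] = 407 × 174 / 1632 = 70818 / 1632 ≈ 43.4 → 43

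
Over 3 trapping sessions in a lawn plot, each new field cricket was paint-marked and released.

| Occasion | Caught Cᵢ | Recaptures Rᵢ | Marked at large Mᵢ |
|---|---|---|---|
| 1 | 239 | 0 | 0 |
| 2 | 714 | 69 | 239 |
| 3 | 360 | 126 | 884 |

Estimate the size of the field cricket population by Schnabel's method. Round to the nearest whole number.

N ≈ 2507

Σ MᵢCᵢ = 0·239 + 239·714 + 884·360 = 0 + 170646 + 318240 = 488886
Σ Rᵢ = 0 + 69 + 126 = 195
N̂ = 488886 / 195 ≈ 2507.1 → 2507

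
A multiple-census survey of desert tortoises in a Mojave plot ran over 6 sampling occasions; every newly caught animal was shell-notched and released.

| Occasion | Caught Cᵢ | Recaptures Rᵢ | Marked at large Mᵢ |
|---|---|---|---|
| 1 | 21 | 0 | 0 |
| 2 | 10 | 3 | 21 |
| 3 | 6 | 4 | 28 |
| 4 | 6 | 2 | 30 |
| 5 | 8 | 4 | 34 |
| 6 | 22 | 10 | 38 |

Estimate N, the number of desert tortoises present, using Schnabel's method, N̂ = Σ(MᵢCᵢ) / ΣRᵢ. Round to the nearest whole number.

Σ MᵢCᵢ = 0·21 + 21·10 + 28·6 + 30·6 + 34·8 + 38·22 = 0 + 210 + 168 + 180 + 272 + 836 = 1666
Σ Rᵢ = 0 + 3 + 4 + 2 + 4 + 10 = 23
N̂ = 1666 / 23 ≈ 72.4 → 72

N ≈ 72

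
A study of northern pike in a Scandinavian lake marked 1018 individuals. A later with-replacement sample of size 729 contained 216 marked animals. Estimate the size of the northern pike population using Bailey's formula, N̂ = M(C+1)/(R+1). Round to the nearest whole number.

N̂ = 1018·(729+1)/(216+1) = 1018·730/217 = 743140/217 ≈ 3424.6 → 3425

N ≈ 3425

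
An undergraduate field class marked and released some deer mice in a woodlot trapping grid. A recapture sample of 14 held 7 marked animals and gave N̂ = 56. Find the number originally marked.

From N = M·C/R: M = N·R / C = 56·7 / 14 = 392 / 14 = 28.

M = 28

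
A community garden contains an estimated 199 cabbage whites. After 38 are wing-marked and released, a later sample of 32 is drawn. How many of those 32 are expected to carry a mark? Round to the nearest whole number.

The marked fraction of the population is 38/199, so in a sample of 32 expect C·(M/N) marked.
E[R] = 38 × 32 / 199 = 1216 / 199 ≈ 6.1 → 6

expected recaptures ≈ 6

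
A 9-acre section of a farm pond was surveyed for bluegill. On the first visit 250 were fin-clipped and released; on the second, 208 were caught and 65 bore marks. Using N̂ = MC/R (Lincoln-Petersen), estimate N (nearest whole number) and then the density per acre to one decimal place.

density ≈ 88.9 bluegill per acre

N̂ = 250·208/65 = 52000/65 = 800
Density = N̂ / area = 800 / 9 ≈ 88.89 → 88.9 per acre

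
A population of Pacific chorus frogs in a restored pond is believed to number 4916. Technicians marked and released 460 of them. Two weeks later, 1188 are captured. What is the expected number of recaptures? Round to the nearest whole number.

Expected recaptures E[R] = M·C / N.
E[R] = 460 × 1188 / 4916 = 546480 / 4916 ≈ 111.2 → 111

expected recaptures ≈ 111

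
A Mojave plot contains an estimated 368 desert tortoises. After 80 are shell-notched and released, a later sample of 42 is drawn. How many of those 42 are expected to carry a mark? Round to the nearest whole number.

expected recaptures ≈ 9

Expected recaptures E[R] = M·C / N.
E[R] = 80 × 42 / 368 = 3360 / 368 ≈ 9.1 → 9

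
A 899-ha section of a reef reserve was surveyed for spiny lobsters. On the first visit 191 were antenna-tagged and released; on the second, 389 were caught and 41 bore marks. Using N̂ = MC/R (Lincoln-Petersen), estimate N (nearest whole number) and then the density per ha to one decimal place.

density ≈ 2.0 spiny lobsters per ha

N̂ = 191·389/41 = 74299/41 ≈ 1812.2 → 1812
Density = N̂ / area = 1812 / 899 ≈ 2.02 → 2.0 per ha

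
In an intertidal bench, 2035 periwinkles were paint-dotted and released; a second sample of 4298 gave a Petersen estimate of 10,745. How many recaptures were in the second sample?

From N = M·C/R: R = M·C / N = 2035·4298 / 10745 = 8746430 / 10745 = 814.

R = 814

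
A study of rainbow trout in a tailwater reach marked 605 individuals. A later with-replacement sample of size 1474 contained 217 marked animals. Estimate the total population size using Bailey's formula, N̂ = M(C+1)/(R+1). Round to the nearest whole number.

N̂ = 605·(1474+1)/(217+1) = 605·1475/218 = 892375/218 ≈ 4093.46 → 4093

N ≈ 4093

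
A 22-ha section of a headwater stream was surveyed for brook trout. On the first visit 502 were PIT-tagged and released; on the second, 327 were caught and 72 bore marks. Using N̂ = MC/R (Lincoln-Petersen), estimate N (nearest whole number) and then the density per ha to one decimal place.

density ≈ 103.6 brook trout per ha

N̂ = 502·327/72 = 164154/72 ≈ 2279.9 → 2280
Density = N̂ / area = 2280 / 22 ≈ 103.64 → 103.6 per ha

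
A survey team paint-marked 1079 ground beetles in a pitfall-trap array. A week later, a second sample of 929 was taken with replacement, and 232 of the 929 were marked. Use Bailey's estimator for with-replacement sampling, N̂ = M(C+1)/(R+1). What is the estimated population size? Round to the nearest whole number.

N ≈ 4307

N̂ = 1079·(929+1)/(232+1) = 1079·930/233 = 1003470/233 ≈ 4306.7 → 4307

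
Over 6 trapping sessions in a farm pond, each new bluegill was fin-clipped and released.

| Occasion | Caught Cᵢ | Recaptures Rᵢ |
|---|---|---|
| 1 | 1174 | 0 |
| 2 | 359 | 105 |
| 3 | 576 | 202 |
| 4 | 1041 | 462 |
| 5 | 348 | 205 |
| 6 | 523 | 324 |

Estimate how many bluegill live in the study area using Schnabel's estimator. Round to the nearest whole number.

Marked at large before each occasion: Mᵢ = Σⱼ<ᵢ (Cⱼ − Rⱼ) → M1=0, M2=1174, M3=1428, M4=1802, M5=2381, M6=2524
Σ MᵢCᵢ = 0·1174 + 1174·359 + 1428·576 + 1802·1041 + 2381·348 + 2524·523 = 0 + 421466 + 822528 + 1875882 + 828588 + 1320052 = 5268516
Σ Rᵢ = 0 + 105 + 202 + 462 + 205 + 324 = 1298
N̂ = 5268516 / 1298 ≈ 4058.9 → 4059

N ≈ 4059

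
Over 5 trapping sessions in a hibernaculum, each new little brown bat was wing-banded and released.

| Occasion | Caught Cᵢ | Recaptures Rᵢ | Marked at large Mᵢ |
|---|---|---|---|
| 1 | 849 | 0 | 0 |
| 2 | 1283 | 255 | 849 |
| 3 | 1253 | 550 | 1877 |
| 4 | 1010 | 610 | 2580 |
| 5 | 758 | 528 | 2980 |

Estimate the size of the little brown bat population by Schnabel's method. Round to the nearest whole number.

N ≈ 4275

Σ MᵢCᵢ = 0·849 + 849·1283 + 1877·1253 + 2580·1010 + 2980·758 = 0 + 1089267 + 2351881 + 2605800 + 2258840 = 8305788
Σ Rᵢ = 0 + 255 + 550 + 610 + 528 = 1943
N̂ = 8305788 / 1943 ≈ 4274.7 → 4275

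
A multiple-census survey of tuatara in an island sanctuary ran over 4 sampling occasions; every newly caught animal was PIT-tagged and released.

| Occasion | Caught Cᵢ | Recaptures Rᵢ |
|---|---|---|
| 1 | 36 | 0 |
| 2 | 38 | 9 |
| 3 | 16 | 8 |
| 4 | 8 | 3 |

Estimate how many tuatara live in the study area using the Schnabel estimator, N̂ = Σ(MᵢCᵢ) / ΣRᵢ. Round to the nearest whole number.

Marked at large before each occasion: Mᵢ = Σⱼ<ᵢ (Cⱼ − Rⱼ) → M1=0, M2=36, M3=65, M4=73
Σ MᵢCᵢ = 0·36 + 36·38 + 65·16 + 73·8 = 0 + 1368 + 1040 + 584 = 2992
Σ Rᵢ = 0 + 9 + 8 + 3 = 20
N̂ = 2992 / 20 ≈ 149.6 → 150

N ≈ 150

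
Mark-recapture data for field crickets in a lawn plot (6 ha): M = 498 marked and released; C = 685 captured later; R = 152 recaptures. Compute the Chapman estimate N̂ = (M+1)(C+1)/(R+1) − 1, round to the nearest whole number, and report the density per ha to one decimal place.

N̂ = 499·686/153 − 1 = 342314/153 − 1 ≈ 2236.3 → 2236
Density = N̂ / area = 2236 / 6 ≈ 372.67 → 372.7 per ha

density ≈ 372.7 field crickets per ha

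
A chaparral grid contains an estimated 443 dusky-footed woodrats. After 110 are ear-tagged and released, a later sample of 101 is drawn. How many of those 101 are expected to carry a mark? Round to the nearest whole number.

Expected recaptures E[R] = M·C / N.
E[R] = 110 × 101 / 443 = 11110 / 443 ≈ 25.1 → 25

expected recaptures ≈ 25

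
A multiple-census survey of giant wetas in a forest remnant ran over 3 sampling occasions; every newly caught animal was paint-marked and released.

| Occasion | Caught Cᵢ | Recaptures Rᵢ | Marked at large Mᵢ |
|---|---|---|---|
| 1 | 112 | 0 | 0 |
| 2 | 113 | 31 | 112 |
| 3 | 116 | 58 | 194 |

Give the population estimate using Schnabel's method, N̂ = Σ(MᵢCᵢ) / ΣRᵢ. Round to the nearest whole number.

Σ MᵢCᵢ = 0·112 + 112·113 + 194·116 = 0 + 12656 + 22504 = 35160
Σ Rᵢ = 0 + 31 + 58 = 89
N̂ = 35160 / 89 ≈ 395.1 → 395

N ≈ 395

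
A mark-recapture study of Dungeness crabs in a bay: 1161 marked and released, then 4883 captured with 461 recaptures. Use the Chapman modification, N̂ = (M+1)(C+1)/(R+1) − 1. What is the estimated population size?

N̂ = (1161+1)(4883+1)/(461+1) − 1 = 1162·4884/462 − 1
= 5675208/462 − 1 = 12284 − 1 = 12283

N = 12,283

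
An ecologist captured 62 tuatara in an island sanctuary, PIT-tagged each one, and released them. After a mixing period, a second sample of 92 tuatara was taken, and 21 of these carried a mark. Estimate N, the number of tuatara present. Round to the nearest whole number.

Lincoln-Petersen assumes M/N = R/C, so N = M·C / R.
N = (62 × 92) / 21 = 5704 / 21 ≈ 271.6 → 272

N ≈ 272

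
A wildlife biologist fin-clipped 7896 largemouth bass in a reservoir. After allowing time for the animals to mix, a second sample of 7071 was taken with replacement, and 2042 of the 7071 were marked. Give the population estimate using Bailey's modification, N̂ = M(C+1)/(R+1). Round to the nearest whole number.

N ≈ 27,333

N̂ = 7896·(7071+1)/(2042+1) = 7896·7072/2043 = 55840512/2043 ≈ 27332.6 → 27333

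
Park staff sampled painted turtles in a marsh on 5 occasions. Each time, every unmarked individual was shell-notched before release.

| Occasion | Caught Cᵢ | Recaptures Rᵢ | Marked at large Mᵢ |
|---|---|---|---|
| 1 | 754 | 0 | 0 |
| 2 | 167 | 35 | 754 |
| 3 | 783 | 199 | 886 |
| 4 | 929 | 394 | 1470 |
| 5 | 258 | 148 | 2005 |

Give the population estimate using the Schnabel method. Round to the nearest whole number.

Σ MᵢCᵢ = 0·754 + 754·167 + 886·783 + 1470·929 + 2005·258 = 0 + 125918 + 693738 + 1365630 + 517290 = 2702576
Σ Rᵢ = 0 + 35 + 199 + 394 + 148 = 776
N̂ = 2702576 / 776 ≈ 3482.7 → 3483

N ≈ 3483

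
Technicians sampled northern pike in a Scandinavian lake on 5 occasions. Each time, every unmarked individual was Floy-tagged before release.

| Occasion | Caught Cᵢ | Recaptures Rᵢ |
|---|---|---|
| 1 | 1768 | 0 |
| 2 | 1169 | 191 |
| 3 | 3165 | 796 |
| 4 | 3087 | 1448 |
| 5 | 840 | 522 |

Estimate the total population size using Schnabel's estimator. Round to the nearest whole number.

Marked at large before each occasion: Mᵢ = Σⱼ<ᵢ (Cⱼ − Rⱼ) → M1=0, M2=1768, M3=2746, M4=5115, M5=6754
Σ MᵢCᵢ = 0·1768 + 1768·1169 + 2746·3165 + 5115·3087 + 6754·840 = 0 + 2066792 + 8691090 + 15790005 + 5673360 = 32221247
Σ Rᵢ = 0 + 191 + 796 + 1448 + 522 = 2957
N̂ = 32221247 / 2957 ≈ 10896.6 → 10897

N ≈ 10,897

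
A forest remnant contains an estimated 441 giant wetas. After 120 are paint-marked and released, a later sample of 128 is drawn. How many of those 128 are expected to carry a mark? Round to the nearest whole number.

Expected recaptures E[R] = M·C / N.
E[R] = 120 × 128 / 441 = 15360 / 441 ≈ 34.8 → 35

expected recaptures ≈ 35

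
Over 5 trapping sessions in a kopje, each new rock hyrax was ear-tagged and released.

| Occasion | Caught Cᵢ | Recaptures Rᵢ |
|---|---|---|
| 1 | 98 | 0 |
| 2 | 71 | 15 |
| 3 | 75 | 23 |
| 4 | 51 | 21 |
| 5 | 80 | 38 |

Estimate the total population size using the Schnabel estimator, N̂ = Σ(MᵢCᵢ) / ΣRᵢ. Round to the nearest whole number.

Marked at large before each occasion: Mᵢ = Σⱼ<ᵢ (Cⱼ − Rⱼ) → M1=0, M2=98, M3=154, M4=206, M5=236
Σ MᵢCᵢ = 0·98 + 98·71 + 154·75 + 206·51 + 236·80 = 0 + 6958 + 11550 + 10506 + 18880 = 47894
Σ Rᵢ = 0 + 15 + 23 + 21 + 38 = 97
N̂ = 47894 / 97 ≈ 493.8 → 494

N ≈ 494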